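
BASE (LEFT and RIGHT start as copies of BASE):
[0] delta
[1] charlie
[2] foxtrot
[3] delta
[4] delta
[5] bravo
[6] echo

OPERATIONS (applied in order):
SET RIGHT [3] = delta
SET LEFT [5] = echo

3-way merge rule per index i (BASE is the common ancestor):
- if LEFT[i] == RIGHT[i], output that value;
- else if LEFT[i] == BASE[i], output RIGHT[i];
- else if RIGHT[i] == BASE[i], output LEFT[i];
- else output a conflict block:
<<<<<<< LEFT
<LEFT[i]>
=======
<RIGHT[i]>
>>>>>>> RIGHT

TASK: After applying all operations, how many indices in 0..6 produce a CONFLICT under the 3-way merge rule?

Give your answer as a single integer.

Answer: 0

Derivation:
Final LEFT:  [delta, charlie, foxtrot, delta, delta, echo, echo]
Final RIGHT: [delta, charlie, foxtrot, delta, delta, bravo, echo]
i=0: L=delta R=delta -> agree -> delta
i=1: L=charlie R=charlie -> agree -> charlie
i=2: L=foxtrot R=foxtrot -> agree -> foxtrot
i=3: L=delta R=delta -> agree -> delta
i=4: L=delta R=delta -> agree -> delta
i=5: L=echo, R=bravo=BASE -> take LEFT -> echo
i=6: L=echo R=echo -> agree -> echo
Conflict count: 0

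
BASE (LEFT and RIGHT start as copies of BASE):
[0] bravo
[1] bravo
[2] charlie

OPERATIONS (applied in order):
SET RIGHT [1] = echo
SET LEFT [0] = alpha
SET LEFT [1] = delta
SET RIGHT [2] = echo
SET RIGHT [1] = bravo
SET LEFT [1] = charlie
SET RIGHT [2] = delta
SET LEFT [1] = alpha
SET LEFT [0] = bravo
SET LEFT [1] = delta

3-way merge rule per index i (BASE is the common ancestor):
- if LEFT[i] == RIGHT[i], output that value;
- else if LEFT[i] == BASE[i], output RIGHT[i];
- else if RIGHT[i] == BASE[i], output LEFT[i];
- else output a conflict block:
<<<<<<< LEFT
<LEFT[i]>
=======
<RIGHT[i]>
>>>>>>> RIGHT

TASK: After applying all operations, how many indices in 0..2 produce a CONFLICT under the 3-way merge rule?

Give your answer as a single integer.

Answer: 0

Derivation:
Final LEFT:  [bravo, delta, charlie]
Final RIGHT: [bravo, bravo, delta]
i=0: L=bravo R=bravo -> agree -> bravo
i=1: L=delta, R=bravo=BASE -> take LEFT -> delta
i=2: L=charlie=BASE, R=delta -> take RIGHT -> delta
Conflict count: 0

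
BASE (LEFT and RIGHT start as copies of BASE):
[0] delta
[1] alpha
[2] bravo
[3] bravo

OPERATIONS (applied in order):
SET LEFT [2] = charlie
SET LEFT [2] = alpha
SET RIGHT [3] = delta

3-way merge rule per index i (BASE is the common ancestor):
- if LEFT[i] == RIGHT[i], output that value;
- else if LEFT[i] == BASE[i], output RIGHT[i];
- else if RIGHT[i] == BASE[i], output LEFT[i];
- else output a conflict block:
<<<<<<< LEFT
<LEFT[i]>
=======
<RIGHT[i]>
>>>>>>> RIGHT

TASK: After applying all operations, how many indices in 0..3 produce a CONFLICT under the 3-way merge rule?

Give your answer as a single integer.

Final LEFT:  [delta, alpha, alpha, bravo]
Final RIGHT: [delta, alpha, bravo, delta]
i=0: L=delta R=delta -> agree -> delta
i=1: L=alpha R=alpha -> agree -> alpha
i=2: L=alpha, R=bravo=BASE -> take LEFT -> alpha
i=3: L=bravo=BASE, R=delta -> take RIGHT -> delta
Conflict count: 0

Answer: 0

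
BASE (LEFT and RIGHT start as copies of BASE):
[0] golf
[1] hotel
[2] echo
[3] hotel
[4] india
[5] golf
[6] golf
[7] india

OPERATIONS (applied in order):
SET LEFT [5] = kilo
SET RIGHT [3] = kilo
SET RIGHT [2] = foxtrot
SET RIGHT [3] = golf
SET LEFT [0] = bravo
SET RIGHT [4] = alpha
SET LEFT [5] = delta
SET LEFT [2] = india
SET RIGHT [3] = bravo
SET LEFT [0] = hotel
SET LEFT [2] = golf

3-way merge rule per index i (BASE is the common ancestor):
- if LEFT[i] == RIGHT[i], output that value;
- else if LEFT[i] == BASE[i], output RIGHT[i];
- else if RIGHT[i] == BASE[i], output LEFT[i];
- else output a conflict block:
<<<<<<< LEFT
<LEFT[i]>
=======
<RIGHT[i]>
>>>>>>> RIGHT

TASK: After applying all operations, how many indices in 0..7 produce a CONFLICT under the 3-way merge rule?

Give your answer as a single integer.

Answer: 1

Derivation:
Final LEFT:  [hotel, hotel, golf, hotel, india, delta, golf, india]
Final RIGHT: [golf, hotel, foxtrot, bravo, alpha, golf, golf, india]
i=0: L=hotel, R=golf=BASE -> take LEFT -> hotel
i=1: L=hotel R=hotel -> agree -> hotel
i=2: BASE=echo L=golf R=foxtrot all differ -> CONFLICT
i=3: L=hotel=BASE, R=bravo -> take RIGHT -> bravo
i=4: L=india=BASE, R=alpha -> take RIGHT -> alpha
i=5: L=delta, R=golf=BASE -> take LEFT -> delta
i=6: L=golf R=golf -> agree -> golf
i=7: L=india R=india -> agree -> india
Conflict count: 1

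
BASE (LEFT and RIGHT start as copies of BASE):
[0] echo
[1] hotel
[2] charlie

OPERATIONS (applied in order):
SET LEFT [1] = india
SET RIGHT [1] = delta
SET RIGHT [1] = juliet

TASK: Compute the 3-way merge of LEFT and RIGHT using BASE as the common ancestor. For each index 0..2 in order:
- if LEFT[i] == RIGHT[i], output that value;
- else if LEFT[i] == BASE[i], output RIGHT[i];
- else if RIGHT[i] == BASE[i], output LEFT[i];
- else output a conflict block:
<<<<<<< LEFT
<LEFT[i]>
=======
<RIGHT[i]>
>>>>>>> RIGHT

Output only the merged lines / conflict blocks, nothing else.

Answer: echo
<<<<<<< LEFT
india
=======
juliet
>>>>>>> RIGHT
charlie

Derivation:
Final LEFT:  [echo, india, charlie]
Final RIGHT: [echo, juliet, charlie]
i=0: L=echo R=echo -> agree -> echo
i=1: BASE=hotel L=india R=juliet all differ -> CONFLICT
i=2: L=charlie R=charlie -> agree -> charlie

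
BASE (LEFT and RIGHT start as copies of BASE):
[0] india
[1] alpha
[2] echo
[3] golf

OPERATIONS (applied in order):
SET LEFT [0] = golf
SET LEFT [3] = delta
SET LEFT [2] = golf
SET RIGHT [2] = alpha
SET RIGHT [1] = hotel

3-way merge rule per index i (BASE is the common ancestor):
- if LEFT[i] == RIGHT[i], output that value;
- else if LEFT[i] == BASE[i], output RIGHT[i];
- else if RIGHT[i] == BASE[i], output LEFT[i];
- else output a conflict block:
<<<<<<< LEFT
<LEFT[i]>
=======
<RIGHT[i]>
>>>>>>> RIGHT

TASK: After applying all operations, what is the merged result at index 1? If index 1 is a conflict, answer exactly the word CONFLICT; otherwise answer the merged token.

Answer: hotel

Derivation:
Final LEFT:  [golf, alpha, golf, delta]
Final RIGHT: [india, hotel, alpha, golf]
i=0: L=golf, R=india=BASE -> take LEFT -> golf
i=1: L=alpha=BASE, R=hotel -> take RIGHT -> hotel
i=2: BASE=echo L=golf R=alpha all differ -> CONFLICT
i=3: L=delta, R=golf=BASE -> take LEFT -> delta
Index 1 -> hotel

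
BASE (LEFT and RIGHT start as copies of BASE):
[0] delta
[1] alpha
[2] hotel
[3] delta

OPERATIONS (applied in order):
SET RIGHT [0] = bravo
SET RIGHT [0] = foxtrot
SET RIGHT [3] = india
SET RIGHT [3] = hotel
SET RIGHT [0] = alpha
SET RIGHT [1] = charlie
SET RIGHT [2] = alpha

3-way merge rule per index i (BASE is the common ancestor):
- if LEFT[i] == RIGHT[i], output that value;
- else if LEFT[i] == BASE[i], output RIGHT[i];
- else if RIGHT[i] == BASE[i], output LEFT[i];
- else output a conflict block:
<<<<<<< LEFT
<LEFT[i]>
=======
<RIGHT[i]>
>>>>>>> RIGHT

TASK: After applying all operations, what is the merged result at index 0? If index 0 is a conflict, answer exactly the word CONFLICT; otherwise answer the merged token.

Answer: alpha

Derivation:
Final LEFT:  [delta, alpha, hotel, delta]
Final RIGHT: [alpha, charlie, alpha, hotel]
i=0: L=delta=BASE, R=alpha -> take RIGHT -> alpha
i=1: L=alpha=BASE, R=charlie -> take RIGHT -> charlie
i=2: L=hotel=BASE, R=alpha -> take RIGHT -> alpha
i=3: L=delta=BASE, R=hotel -> take RIGHT -> hotel
Index 0 -> alpha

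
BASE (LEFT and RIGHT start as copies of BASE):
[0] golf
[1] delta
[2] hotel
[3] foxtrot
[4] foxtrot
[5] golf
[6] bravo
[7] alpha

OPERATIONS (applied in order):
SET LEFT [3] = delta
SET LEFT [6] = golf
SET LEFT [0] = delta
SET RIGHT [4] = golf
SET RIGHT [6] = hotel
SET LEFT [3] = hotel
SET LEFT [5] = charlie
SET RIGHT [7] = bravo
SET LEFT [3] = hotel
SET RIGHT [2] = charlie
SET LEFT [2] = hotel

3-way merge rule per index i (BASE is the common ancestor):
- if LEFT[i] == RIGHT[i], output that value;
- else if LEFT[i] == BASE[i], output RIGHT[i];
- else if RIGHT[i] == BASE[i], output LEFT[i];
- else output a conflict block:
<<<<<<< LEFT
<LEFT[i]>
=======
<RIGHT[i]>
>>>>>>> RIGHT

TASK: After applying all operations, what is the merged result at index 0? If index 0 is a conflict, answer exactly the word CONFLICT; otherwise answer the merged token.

Answer: delta

Derivation:
Final LEFT:  [delta, delta, hotel, hotel, foxtrot, charlie, golf, alpha]
Final RIGHT: [golf, delta, charlie, foxtrot, golf, golf, hotel, bravo]
i=0: L=delta, R=golf=BASE -> take LEFT -> delta
i=1: L=delta R=delta -> agree -> delta
i=2: L=hotel=BASE, R=charlie -> take RIGHT -> charlie
i=3: L=hotel, R=foxtrot=BASE -> take LEFT -> hotel
i=4: L=foxtrot=BASE, R=golf -> take RIGHT -> golf
i=5: L=charlie, R=golf=BASE -> take LEFT -> charlie
i=6: BASE=bravo L=golf R=hotel all differ -> CONFLICT
i=7: L=alpha=BASE, R=bravo -> take RIGHT -> bravo
Index 0 -> delta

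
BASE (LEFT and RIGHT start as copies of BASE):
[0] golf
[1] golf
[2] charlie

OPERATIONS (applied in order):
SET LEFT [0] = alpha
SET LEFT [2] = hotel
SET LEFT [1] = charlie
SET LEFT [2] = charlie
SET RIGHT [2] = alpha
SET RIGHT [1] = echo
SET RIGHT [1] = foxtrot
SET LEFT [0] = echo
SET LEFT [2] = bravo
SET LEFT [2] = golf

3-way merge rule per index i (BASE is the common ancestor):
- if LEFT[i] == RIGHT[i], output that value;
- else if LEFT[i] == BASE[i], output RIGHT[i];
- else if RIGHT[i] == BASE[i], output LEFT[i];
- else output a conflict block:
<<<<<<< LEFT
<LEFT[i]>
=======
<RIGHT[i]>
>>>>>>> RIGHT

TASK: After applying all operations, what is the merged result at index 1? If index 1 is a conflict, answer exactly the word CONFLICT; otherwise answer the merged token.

Answer: CONFLICT

Derivation:
Final LEFT:  [echo, charlie, golf]
Final RIGHT: [golf, foxtrot, alpha]
i=0: L=echo, R=golf=BASE -> take LEFT -> echo
i=1: BASE=golf L=charlie R=foxtrot all differ -> CONFLICT
i=2: BASE=charlie L=golf R=alpha all differ -> CONFLICT
Index 1 -> CONFLICT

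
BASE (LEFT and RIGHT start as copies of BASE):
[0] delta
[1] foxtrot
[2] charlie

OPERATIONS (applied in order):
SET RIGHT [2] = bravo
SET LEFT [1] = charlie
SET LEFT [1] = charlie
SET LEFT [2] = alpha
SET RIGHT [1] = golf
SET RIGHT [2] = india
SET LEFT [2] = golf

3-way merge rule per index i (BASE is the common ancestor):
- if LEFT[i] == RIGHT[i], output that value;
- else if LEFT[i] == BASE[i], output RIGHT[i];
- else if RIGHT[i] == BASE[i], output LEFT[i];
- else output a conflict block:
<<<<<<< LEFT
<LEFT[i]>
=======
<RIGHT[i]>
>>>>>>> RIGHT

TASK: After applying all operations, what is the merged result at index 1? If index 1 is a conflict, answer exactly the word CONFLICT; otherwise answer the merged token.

Final LEFT:  [delta, charlie, golf]
Final RIGHT: [delta, golf, india]
i=0: L=delta R=delta -> agree -> delta
i=1: BASE=foxtrot L=charlie R=golf all differ -> CONFLICT
i=2: BASE=charlie L=golf R=india all differ -> CONFLICT
Index 1 -> CONFLICT

Answer: CONFLICT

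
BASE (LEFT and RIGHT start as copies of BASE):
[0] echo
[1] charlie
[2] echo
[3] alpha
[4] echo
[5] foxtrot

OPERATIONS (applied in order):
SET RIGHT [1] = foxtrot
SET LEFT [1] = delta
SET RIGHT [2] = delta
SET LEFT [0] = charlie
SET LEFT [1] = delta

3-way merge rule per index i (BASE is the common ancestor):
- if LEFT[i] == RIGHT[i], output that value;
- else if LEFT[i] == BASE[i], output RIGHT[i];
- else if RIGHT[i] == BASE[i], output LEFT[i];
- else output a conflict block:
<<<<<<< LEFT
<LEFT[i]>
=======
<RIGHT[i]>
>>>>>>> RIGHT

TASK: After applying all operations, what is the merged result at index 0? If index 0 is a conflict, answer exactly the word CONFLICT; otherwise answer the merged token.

Answer: charlie

Derivation:
Final LEFT:  [charlie, delta, echo, alpha, echo, foxtrot]
Final RIGHT: [echo, foxtrot, delta, alpha, echo, foxtrot]
i=0: L=charlie, R=echo=BASE -> take LEFT -> charlie
i=1: BASE=charlie L=delta R=foxtrot all differ -> CONFLICT
i=2: L=echo=BASE, R=delta -> take RIGHT -> delta
i=3: L=alpha R=alpha -> agree -> alpha
i=4: L=echo R=echo -> agree -> echo
i=5: L=foxtrot R=foxtrot -> agree -> foxtrot
Index 0 -> charlie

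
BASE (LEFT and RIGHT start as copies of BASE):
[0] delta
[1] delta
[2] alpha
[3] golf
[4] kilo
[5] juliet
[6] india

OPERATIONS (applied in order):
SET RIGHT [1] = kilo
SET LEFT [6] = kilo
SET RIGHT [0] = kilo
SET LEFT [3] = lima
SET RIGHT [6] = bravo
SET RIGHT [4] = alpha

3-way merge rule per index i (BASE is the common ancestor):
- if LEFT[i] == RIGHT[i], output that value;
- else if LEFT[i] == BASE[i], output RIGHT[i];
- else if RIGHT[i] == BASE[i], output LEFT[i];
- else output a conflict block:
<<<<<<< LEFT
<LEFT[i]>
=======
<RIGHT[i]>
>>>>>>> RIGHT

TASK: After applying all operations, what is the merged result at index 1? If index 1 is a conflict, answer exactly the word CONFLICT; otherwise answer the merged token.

Answer: kilo

Derivation:
Final LEFT:  [delta, delta, alpha, lima, kilo, juliet, kilo]
Final RIGHT: [kilo, kilo, alpha, golf, alpha, juliet, bravo]
i=0: L=delta=BASE, R=kilo -> take RIGHT -> kilo
i=1: L=delta=BASE, R=kilo -> take RIGHT -> kilo
i=2: L=alpha R=alpha -> agree -> alpha
i=3: L=lima, R=golf=BASE -> take LEFT -> lima
i=4: L=kilo=BASE, R=alpha -> take RIGHT -> alpha
i=5: L=juliet R=juliet -> agree -> juliet
i=6: BASE=india L=kilo R=bravo all differ -> CONFLICT
Index 1 -> kilo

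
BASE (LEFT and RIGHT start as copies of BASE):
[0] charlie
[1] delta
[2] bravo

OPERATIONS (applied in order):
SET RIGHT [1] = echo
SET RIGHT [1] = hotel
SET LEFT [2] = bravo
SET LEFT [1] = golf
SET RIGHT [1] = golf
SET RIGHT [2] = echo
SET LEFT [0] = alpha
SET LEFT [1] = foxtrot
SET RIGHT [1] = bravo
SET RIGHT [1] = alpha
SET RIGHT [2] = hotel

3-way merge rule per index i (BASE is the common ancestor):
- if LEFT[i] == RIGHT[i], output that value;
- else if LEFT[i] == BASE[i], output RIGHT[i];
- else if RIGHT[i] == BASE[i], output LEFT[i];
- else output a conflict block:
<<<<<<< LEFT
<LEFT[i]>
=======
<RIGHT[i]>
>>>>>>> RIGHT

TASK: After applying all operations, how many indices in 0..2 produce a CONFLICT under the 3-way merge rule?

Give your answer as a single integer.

Answer: 1

Derivation:
Final LEFT:  [alpha, foxtrot, bravo]
Final RIGHT: [charlie, alpha, hotel]
i=0: L=alpha, R=charlie=BASE -> take LEFT -> alpha
i=1: BASE=delta L=foxtrot R=alpha all differ -> CONFLICT
i=2: L=bravo=BASE, R=hotel -> take RIGHT -> hotel
Conflict count: 1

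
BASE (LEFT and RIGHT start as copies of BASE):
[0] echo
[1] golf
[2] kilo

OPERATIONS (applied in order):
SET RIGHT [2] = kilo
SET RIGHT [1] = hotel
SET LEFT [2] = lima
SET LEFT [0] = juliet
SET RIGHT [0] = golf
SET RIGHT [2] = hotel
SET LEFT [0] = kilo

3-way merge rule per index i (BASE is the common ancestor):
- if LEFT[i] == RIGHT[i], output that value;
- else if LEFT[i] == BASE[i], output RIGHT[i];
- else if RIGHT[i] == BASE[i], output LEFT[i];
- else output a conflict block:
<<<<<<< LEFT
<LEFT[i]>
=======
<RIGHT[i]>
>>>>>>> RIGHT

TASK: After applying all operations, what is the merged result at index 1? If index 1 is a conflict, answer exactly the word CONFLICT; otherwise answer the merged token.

Answer: hotel

Derivation:
Final LEFT:  [kilo, golf, lima]
Final RIGHT: [golf, hotel, hotel]
i=0: BASE=echo L=kilo R=golf all differ -> CONFLICT
i=1: L=golf=BASE, R=hotel -> take RIGHT -> hotel
i=2: BASE=kilo L=lima R=hotel all differ -> CONFLICT
Index 1 -> hotel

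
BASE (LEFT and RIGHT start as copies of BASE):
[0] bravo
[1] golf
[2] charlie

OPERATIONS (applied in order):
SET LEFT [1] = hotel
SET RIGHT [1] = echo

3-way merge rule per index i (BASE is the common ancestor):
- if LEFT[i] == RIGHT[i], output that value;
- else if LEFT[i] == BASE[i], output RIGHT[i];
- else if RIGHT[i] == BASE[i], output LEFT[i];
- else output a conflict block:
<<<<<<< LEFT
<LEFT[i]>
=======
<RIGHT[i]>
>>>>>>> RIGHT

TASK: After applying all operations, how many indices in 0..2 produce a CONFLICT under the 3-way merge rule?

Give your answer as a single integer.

Answer: 1

Derivation:
Final LEFT:  [bravo, hotel, charlie]
Final RIGHT: [bravo, echo, charlie]
i=0: L=bravo R=bravo -> agree -> bravo
i=1: BASE=golf L=hotel R=echo all differ -> CONFLICT
i=2: L=charlie R=charlie -> agree -> charlie
Conflict count: 1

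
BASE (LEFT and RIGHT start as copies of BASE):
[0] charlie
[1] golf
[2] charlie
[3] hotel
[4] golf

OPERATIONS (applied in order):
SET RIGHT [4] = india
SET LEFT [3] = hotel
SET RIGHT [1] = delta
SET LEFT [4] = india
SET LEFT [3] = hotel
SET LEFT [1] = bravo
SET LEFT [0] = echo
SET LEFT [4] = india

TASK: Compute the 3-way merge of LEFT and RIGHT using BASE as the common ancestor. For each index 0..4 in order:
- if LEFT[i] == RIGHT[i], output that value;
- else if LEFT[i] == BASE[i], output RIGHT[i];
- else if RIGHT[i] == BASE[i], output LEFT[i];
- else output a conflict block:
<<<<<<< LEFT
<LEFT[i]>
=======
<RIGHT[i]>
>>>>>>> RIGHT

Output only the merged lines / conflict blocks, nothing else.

Final LEFT:  [echo, bravo, charlie, hotel, india]
Final RIGHT: [charlie, delta, charlie, hotel, india]
i=0: L=echo, R=charlie=BASE -> take LEFT -> echo
i=1: BASE=golf L=bravo R=delta all differ -> CONFLICT
i=2: L=charlie R=charlie -> agree -> charlie
i=3: L=hotel R=hotel -> agree -> hotel
i=4: L=india R=india -> agree -> india

Answer: echo
<<<<<<< LEFT
bravo
=======
delta
>>>>>>> RIGHT
charlie
hotel
india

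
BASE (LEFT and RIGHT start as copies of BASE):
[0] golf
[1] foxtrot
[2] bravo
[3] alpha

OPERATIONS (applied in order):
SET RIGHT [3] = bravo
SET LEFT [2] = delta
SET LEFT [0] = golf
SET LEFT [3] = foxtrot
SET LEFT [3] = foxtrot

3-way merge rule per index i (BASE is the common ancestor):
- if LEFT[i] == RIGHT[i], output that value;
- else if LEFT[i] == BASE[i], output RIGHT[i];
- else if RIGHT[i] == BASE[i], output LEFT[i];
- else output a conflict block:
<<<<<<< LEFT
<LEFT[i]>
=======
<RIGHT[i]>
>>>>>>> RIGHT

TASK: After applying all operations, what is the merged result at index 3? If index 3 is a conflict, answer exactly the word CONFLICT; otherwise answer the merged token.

Final LEFT:  [golf, foxtrot, delta, foxtrot]
Final RIGHT: [golf, foxtrot, bravo, bravo]
i=0: L=golf R=golf -> agree -> golf
i=1: L=foxtrot R=foxtrot -> agree -> foxtrot
i=2: L=delta, R=bravo=BASE -> take LEFT -> delta
i=3: BASE=alpha L=foxtrot R=bravo all differ -> CONFLICT
Index 3 -> CONFLICT

Answer: CONFLICT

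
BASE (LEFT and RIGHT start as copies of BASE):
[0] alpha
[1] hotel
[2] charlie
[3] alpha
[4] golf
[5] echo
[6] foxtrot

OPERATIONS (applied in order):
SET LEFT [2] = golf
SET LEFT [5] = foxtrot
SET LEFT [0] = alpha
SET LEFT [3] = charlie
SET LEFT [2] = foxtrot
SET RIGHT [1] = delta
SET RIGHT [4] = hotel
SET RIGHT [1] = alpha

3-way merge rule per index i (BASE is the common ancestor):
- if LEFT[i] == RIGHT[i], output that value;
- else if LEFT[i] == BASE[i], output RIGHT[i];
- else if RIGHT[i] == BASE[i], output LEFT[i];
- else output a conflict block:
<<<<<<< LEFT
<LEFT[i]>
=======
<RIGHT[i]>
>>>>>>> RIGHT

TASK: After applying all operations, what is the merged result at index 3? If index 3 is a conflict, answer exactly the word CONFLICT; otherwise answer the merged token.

Final LEFT:  [alpha, hotel, foxtrot, charlie, golf, foxtrot, foxtrot]
Final RIGHT: [alpha, alpha, charlie, alpha, hotel, echo, foxtrot]
i=0: L=alpha R=alpha -> agree -> alpha
i=1: L=hotel=BASE, R=alpha -> take RIGHT -> alpha
i=2: L=foxtrot, R=charlie=BASE -> take LEFT -> foxtrot
i=3: L=charlie, R=alpha=BASE -> take LEFT -> charlie
i=4: L=golf=BASE, R=hotel -> take RIGHT -> hotel
i=5: L=foxtrot, R=echo=BASE -> take LEFT -> foxtrot
i=6: L=foxtrot R=foxtrot -> agree -> foxtrot
Index 3 -> charlie

Answer: charlie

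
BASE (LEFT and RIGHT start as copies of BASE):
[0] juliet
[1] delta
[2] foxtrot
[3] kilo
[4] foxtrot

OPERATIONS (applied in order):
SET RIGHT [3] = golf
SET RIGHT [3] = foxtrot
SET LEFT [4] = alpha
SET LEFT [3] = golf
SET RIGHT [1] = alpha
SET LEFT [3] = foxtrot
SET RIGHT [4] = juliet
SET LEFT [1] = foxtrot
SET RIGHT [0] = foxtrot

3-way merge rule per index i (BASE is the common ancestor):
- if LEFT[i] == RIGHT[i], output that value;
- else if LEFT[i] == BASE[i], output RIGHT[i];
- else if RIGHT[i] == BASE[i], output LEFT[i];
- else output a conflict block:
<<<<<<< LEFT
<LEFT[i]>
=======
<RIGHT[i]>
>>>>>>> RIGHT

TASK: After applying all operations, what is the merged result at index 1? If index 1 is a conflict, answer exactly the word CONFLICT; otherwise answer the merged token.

Answer: CONFLICT

Derivation:
Final LEFT:  [juliet, foxtrot, foxtrot, foxtrot, alpha]
Final RIGHT: [foxtrot, alpha, foxtrot, foxtrot, juliet]
i=0: L=juliet=BASE, R=foxtrot -> take RIGHT -> foxtrot
i=1: BASE=delta L=foxtrot R=alpha all differ -> CONFLICT
i=2: L=foxtrot R=foxtrot -> agree -> foxtrot
i=3: L=foxtrot R=foxtrot -> agree -> foxtrot
i=4: BASE=foxtrot L=alpha R=juliet all differ -> CONFLICT
Index 1 -> CONFLICT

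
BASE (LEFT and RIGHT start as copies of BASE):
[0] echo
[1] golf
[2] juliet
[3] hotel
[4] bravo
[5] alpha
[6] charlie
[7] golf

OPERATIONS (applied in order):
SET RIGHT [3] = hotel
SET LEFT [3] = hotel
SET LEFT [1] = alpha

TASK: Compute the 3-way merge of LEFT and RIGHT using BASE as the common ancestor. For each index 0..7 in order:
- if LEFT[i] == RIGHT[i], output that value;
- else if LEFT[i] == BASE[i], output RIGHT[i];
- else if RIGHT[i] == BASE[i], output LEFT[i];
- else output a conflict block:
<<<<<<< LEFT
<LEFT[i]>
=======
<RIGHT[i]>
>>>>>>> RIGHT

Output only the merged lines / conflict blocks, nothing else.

Answer: echo
alpha
juliet
hotel
bravo
alpha
charlie
golf

Derivation:
Final LEFT:  [echo, alpha, juliet, hotel, bravo, alpha, charlie, golf]
Final RIGHT: [echo, golf, juliet, hotel, bravo, alpha, charlie, golf]
i=0: L=echo R=echo -> agree -> echo
i=1: L=alpha, R=golf=BASE -> take LEFT -> alpha
i=2: L=juliet R=juliet -> agree -> juliet
i=3: L=hotel R=hotel -> agree -> hotel
i=4: L=bravo R=bravo -> agree -> bravo
i=5: L=alpha R=alpha -> agree -> alpha
i=6: L=charlie R=charlie -> agree -> charlie
i=7: L=golf R=golf -> agree -> golf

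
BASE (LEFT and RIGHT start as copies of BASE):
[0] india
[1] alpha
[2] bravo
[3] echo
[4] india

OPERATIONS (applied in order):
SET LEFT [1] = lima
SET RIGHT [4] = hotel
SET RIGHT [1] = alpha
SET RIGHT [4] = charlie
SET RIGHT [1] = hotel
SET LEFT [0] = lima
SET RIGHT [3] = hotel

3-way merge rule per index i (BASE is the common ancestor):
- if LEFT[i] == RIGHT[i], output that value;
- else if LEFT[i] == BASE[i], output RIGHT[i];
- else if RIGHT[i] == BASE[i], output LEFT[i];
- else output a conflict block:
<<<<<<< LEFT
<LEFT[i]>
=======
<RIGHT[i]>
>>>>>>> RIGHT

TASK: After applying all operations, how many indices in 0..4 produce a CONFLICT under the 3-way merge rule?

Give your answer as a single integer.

Final LEFT:  [lima, lima, bravo, echo, india]
Final RIGHT: [india, hotel, bravo, hotel, charlie]
i=0: L=lima, R=india=BASE -> take LEFT -> lima
i=1: BASE=alpha L=lima R=hotel all differ -> CONFLICT
i=2: L=bravo R=bravo -> agree -> bravo
i=3: L=echo=BASE, R=hotel -> take RIGHT -> hotel
i=4: L=india=BASE, R=charlie -> take RIGHT -> charlie
Conflict count: 1

Answer: 1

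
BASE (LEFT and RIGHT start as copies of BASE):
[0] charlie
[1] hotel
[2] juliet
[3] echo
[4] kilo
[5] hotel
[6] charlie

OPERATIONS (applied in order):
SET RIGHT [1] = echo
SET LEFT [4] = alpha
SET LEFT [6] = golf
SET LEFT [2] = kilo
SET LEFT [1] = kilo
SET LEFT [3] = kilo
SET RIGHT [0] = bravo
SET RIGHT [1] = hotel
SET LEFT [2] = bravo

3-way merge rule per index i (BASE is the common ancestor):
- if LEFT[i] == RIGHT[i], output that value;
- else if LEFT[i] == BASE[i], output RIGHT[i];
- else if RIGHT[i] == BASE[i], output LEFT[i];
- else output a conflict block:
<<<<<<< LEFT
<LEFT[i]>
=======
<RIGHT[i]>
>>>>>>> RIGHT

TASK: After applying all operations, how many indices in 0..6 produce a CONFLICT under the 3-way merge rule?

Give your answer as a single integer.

Answer: 0

Derivation:
Final LEFT:  [charlie, kilo, bravo, kilo, alpha, hotel, golf]
Final RIGHT: [bravo, hotel, juliet, echo, kilo, hotel, charlie]
i=0: L=charlie=BASE, R=bravo -> take RIGHT -> bravo
i=1: L=kilo, R=hotel=BASE -> take LEFT -> kilo
i=2: L=bravo, R=juliet=BASE -> take LEFT -> bravo
i=3: L=kilo, R=echo=BASE -> take LEFT -> kilo
i=4: L=alpha, R=kilo=BASE -> take LEFT -> alpha
i=5: L=hotel R=hotel -> agree -> hotel
i=6: L=golf, R=charlie=BASE -> take LEFT -> golf
Conflict count: 0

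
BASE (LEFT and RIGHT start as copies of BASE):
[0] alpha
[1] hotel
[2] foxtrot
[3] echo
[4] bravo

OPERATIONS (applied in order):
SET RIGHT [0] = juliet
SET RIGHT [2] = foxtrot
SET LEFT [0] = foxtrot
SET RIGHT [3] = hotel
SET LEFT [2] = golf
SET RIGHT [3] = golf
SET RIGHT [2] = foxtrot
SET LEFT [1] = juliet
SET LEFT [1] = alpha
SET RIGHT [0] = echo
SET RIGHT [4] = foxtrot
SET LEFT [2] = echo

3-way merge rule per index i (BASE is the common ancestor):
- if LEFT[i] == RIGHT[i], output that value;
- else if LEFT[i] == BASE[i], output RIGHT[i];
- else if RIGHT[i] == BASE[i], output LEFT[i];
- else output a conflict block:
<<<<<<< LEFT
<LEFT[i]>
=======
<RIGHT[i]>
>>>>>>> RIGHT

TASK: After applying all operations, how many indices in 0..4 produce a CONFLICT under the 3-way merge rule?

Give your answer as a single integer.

Final LEFT:  [foxtrot, alpha, echo, echo, bravo]
Final RIGHT: [echo, hotel, foxtrot, golf, foxtrot]
i=0: BASE=alpha L=foxtrot R=echo all differ -> CONFLICT
i=1: L=alpha, R=hotel=BASE -> take LEFT -> alpha
i=2: L=echo, R=foxtrot=BASE -> take LEFT -> echo
i=3: L=echo=BASE, R=golf -> take RIGHT -> golf
i=4: L=bravo=BASE, R=foxtrot -> take RIGHT -> foxtrot
Conflict count: 1

Answer: 1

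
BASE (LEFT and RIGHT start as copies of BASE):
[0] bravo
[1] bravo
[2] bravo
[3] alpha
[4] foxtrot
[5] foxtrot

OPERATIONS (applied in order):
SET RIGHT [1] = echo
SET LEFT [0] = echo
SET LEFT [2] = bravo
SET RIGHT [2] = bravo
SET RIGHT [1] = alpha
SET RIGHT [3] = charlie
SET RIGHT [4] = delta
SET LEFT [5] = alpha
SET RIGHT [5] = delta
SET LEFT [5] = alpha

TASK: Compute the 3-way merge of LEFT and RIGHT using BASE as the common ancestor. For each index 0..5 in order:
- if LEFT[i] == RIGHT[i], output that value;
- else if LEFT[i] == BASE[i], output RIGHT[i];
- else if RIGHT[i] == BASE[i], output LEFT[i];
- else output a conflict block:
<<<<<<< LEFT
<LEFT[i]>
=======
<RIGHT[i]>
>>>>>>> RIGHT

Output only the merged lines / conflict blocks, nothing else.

Final LEFT:  [echo, bravo, bravo, alpha, foxtrot, alpha]
Final RIGHT: [bravo, alpha, bravo, charlie, delta, delta]
i=0: L=echo, R=bravo=BASE -> take LEFT -> echo
i=1: L=bravo=BASE, R=alpha -> take RIGHT -> alpha
i=2: L=bravo R=bravo -> agree -> bravo
i=3: L=alpha=BASE, R=charlie -> take RIGHT -> charlie
i=4: L=foxtrot=BASE, R=delta -> take RIGHT -> delta
i=5: BASE=foxtrot L=alpha R=delta all differ -> CONFLICT

Answer: echo
alpha
bravo
charlie
delta
<<<<<<< LEFT
alpha
=======
delta
>>>>>>> RIGHT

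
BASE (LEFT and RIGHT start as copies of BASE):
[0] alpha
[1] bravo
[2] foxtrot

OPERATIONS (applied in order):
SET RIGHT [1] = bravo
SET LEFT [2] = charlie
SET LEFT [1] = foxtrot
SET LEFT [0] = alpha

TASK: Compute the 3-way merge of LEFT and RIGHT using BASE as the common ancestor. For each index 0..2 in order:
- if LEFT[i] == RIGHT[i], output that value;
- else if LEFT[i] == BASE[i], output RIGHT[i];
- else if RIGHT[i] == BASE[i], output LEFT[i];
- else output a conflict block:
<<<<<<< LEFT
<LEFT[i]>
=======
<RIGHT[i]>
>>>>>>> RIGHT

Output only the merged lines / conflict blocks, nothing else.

Final LEFT:  [alpha, foxtrot, charlie]
Final RIGHT: [alpha, bravo, foxtrot]
i=0: L=alpha R=alpha -> agree -> alpha
i=1: L=foxtrot, R=bravo=BASE -> take LEFT -> foxtrot
i=2: L=charlie, R=foxtrot=BASE -> take LEFT -> charlie

Answer: alpha
foxtrot
charlie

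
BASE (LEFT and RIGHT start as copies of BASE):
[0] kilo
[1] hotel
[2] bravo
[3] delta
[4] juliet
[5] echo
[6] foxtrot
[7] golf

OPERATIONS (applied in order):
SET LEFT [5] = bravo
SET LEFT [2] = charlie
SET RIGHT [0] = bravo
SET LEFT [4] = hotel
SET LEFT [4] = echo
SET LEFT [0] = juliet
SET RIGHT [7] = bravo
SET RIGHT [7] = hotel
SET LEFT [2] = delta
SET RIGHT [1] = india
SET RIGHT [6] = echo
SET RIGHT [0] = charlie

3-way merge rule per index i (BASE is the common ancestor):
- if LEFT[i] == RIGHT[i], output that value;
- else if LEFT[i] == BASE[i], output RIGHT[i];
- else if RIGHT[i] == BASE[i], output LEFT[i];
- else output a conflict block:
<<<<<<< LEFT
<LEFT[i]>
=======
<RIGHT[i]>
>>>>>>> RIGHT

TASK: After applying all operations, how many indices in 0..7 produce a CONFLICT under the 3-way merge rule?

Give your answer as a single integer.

Answer: 1

Derivation:
Final LEFT:  [juliet, hotel, delta, delta, echo, bravo, foxtrot, golf]
Final RIGHT: [charlie, india, bravo, delta, juliet, echo, echo, hotel]
i=0: BASE=kilo L=juliet R=charlie all differ -> CONFLICT
i=1: L=hotel=BASE, R=india -> take RIGHT -> india
i=2: L=delta, R=bravo=BASE -> take LEFT -> delta
i=3: L=delta R=delta -> agree -> delta
i=4: L=echo, R=juliet=BASE -> take LEFT -> echo
i=5: L=bravo, R=echo=BASE -> take LEFT -> bravo
i=6: L=foxtrot=BASE, R=echo -> take RIGHT -> echo
i=7: L=golf=BASE, R=hotel -> take RIGHT -> hotel
Conflict count: 1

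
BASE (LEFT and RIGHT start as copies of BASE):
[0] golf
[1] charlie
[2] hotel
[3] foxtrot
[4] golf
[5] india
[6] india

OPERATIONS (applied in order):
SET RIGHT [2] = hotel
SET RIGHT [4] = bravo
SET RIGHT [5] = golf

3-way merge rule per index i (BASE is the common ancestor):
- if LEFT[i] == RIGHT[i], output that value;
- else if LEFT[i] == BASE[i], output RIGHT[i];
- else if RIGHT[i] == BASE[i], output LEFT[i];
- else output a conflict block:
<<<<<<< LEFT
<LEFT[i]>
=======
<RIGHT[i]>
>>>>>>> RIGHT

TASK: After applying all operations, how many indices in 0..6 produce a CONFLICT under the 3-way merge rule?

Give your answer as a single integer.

Answer: 0

Derivation:
Final LEFT:  [golf, charlie, hotel, foxtrot, golf, india, india]
Final RIGHT: [golf, charlie, hotel, foxtrot, bravo, golf, india]
i=0: L=golf R=golf -> agree -> golf
i=1: L=charlie R=charlie -> agree -> charlie
i=2: L=hotel R=hotel -> agree -> hotel
i=3: L=foxtrot R=foxtrot -> agree -> foxtrot
i=4: L=golf=BASE, R=bravo -> take RIGHT -> bravo
i=5: L=india=BASE, R=golf -> take RIGHT -> golf
i=6: L=india R=india -> agree -> india
Conflict count: 0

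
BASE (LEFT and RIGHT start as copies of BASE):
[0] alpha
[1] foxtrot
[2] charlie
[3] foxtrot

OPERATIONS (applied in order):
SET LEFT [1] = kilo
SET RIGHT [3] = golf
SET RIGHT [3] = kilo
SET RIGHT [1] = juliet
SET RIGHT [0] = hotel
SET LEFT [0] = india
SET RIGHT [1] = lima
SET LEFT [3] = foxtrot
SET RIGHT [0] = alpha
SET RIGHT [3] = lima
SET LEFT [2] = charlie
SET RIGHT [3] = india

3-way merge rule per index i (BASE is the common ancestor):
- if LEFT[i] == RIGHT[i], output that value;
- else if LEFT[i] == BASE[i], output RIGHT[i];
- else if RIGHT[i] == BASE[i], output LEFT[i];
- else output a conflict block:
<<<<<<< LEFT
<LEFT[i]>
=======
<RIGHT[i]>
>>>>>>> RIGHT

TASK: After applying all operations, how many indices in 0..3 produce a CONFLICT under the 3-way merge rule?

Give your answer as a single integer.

Final LEFT:  [india, kilo, charlie, foxtrot]
Final RIGHT: [alpha, lima, charlie, india]
i=0: L=india, R=alpha=BASE -> take LEFT -> india
i=1: BASE=foxtrot L=kilo R=lima all differ -> CONFLICT
i=2: L=charlie R=charlie -> agree -> charlie
i=3: L=foxtrot=BASE, R=india -> take RIGHT -> india
Conflict count: 1

Answer: 1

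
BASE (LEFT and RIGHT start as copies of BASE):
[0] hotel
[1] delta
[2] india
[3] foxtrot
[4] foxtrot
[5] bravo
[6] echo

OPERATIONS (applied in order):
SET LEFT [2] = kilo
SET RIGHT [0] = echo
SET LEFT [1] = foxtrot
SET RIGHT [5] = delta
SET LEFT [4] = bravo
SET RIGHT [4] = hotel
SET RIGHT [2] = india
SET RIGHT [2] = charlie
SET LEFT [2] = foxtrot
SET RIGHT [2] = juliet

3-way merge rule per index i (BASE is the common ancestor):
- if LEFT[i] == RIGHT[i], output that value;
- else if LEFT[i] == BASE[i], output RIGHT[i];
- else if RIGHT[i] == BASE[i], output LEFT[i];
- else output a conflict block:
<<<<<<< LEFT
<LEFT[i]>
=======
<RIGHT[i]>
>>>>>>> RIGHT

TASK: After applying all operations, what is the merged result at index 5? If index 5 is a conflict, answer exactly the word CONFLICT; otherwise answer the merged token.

Answer: delta

Derivation:
Final LEFT:  [hotel, foxtrot, foxtrot, foxtrot, bravo, bravo, echo]
Final RIGHT: [echo, delta, juliet, foxtrot, hotel, delta, echo]
i=0: L=hotel=BASE, R=echo -> take RIGHT -> echo
i=1: L=foxtrot, R=delta=BASE -> take LEFT -> foxtrot
i=2: BASE=india L=foxtrot R=juliet all differ -> CONFLICT
i=3: L=foxtrot R=foxtrot -> agree -> foxtrot
i=4: BASE=foxtrot L=bravo R=hotel all differ -> CONFLICT
i=5: L=bravo=BASE, R=delta -> take RIGHT -> delta
i=6: L=echo R=echo -> agree -> echo
Index 5 -> delta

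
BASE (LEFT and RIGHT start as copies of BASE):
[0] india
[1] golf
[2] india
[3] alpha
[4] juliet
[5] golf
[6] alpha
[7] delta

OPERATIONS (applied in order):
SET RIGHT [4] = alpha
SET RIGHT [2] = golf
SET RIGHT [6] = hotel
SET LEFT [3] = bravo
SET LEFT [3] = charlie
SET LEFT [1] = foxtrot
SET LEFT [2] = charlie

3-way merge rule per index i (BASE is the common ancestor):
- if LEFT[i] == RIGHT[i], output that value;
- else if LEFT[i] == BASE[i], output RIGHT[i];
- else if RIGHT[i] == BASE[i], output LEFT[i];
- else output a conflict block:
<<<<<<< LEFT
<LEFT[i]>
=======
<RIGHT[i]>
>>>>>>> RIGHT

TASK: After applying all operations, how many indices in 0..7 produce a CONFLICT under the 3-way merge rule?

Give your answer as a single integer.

Answer: 1

Derivation:
Final LEFT:  [india, foxtrot, charlie, charlie, juliet, golf, alpha, delta]
Final RIGHT: [india, golf, golf, alpha, alpha, golf, hotel, delta]
i=0: L=india R=india -> agree -> india
i=1: L=foxtrot, R=golf=BASE -> take LEFT -> foxtrot
i=2: BASE=india L=charlie R=golf all differ -> CONFLICT
i=3: L=charlie, R=alpha=BASE -> take LEFT -> charlie
i=4: L=juliet=BASE, R=alpha -> take RIGHT -> alpha
i=5: L=golf R=golf -> agree -> golf
i=6: L=alpha=BASE, R=hotel -> take RIGHT -> hotel
i=7: L=delta R=delta -> agree -> delta
Conflict count: 1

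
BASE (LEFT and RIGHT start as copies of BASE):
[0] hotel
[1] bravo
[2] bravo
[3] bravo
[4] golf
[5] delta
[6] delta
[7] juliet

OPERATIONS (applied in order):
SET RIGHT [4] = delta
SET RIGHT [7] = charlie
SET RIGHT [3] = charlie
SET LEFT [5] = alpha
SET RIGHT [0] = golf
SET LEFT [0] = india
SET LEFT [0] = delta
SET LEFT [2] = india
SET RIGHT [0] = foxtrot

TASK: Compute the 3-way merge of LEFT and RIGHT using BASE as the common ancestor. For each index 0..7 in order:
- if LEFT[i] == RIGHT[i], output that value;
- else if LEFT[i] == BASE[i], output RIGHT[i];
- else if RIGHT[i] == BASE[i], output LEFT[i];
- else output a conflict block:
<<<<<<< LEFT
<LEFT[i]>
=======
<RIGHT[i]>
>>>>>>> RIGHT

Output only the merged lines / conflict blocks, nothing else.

Answer: <<<<<<< LEFT
delta
=======
foxtrot
>>>>>>> RIGHT
bravo
india
charlie
delta
alpha
delta
charlie

Derivation:
Final LEFT:  [delta, bravo, india, bravo, golf, alpha, delta, juliet]
Final RIGHT: [foxtrot, bravo, bravo, charlie, delta, delta, delta, charlie]
i=0: BASE=hotel L=delta R=foxtrot all differ -> CONFLICT
i=1: L=bravo R=bravo -> agree -> bravo
i=2: L=india, R=bravo=BASE -> take LEFT -> india
i=3: L=bravo=BASE, R=charlie -> take RIGHT -> charlie
i=4: L=golf=BASE, R=delta -> take RIGHT -> delta
i=5: L=alpha, R=delta=BASE -> take LEFT -> alpha
i=6: L=delta R=delta -> agree -> delta
i=7: L=juliet=BASE, R=charlie -> take RIGHT -> charlie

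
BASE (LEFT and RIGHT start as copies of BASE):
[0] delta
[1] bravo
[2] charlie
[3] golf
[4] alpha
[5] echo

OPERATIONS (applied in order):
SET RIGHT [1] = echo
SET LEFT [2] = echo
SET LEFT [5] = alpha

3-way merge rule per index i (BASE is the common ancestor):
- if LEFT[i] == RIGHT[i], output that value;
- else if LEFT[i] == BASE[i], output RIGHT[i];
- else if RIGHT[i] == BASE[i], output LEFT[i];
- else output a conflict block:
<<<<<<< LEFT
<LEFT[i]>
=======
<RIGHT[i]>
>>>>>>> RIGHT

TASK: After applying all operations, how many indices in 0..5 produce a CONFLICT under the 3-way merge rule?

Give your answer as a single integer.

Answer: 0

Derivation:
Final LEFT:  [delta, bravo, echo, golf, alpha, alpha]
Final RIGHT: [delta, echo, charlie, golf, alpha, echo]
i=0: L=delta R=delta -> agree -> delta
i=1: L=bravo=BASE, R=echo -> take RIGHT -> echo
i=2: L=echo, R=charlie=BASE -> take LEFT -> echo
i=3: L=golf R=golf -> agree -> golf
i=4: L=alpha R=alpha -> agree -> alpha
i=5: L=alpha, R=echo=BASE -> take LEFT -> alpha
Conflict count: 0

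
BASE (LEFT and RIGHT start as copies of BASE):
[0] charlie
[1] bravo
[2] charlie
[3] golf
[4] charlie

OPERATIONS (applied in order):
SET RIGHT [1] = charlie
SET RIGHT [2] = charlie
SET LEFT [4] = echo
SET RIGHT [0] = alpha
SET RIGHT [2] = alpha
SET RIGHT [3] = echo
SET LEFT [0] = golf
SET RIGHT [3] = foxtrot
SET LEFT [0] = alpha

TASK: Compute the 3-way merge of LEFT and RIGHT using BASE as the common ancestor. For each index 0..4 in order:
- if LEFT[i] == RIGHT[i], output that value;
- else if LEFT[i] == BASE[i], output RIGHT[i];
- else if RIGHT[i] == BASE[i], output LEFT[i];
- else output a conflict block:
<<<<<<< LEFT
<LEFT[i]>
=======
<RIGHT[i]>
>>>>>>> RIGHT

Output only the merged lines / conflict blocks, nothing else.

Final LEFT:  [alpha, bravo, charlie, golf, echo]
Final RIGHT: [alpha, charlie, alpha, foxtrot, charlie]
i=0: L=alpha R=alpha -> agree -> alpha
i=1: L=bravo=BASE, R=charlie -> take RIGHT -> charlie
i=2: L=charlie=BASE, R=alpha -> take RIGHT -> alpha
i=3: L=golf=BASE, R=foxtrot -> take RIGHT -> foxtrot
i=4: L=echo, R=charlie=BASE -> take LEFT -> echo

Answer: alpha
charlie
alpha
foxtrot
echo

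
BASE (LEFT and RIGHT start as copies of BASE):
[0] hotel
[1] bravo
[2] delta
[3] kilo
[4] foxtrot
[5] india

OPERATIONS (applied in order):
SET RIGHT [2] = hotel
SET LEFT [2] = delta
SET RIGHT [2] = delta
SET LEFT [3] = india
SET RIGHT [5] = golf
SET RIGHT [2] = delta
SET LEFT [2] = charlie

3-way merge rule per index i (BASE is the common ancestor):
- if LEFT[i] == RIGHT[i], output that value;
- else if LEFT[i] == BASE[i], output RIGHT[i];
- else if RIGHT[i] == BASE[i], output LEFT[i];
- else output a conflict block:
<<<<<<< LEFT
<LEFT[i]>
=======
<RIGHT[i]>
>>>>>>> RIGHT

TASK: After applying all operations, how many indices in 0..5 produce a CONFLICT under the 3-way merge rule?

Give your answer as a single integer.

Final LEFT:  [hotel, bravo, charlie, india, foxtrot, india]
Final RIGHT: [hotel, bravo, delta, kilo, foxtrot, golf]
i=0: L=hotel R=hotel -> agree -> hotel
i=1: L=bravo R=bravo -> agree -> bravo
i=2: L=charlie, R=delta=BASE -> take LEFT -> charlie
i=3: L=india, R=kilo=BASE -> take LEFT -> india
i=4: L=foxtrot R=foxtrot -> agree -> foxtrot
i=5: L=india=BASE, R=golf -> take RIGHT -> golf
Conflict count: 0

Answer: 0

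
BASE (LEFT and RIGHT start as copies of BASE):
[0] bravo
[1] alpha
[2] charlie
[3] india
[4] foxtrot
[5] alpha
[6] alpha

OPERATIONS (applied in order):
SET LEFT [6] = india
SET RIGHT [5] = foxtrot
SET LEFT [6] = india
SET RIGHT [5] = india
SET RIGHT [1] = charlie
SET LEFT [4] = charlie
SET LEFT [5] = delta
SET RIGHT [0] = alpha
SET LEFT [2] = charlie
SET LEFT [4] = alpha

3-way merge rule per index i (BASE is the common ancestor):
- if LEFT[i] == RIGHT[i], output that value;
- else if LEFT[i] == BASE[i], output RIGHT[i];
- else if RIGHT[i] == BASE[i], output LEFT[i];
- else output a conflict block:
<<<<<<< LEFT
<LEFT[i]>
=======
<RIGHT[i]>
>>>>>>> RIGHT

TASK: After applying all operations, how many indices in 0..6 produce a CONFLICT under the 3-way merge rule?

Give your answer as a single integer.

Final LEFT:  [bravo, alpha, charlie, india, alpha, delta, india]
Final RIGHT: [alpha, charlie, charlie, india, foxtrot, india, alpha]
i=0: L=bravo=BASE, R=alpha -> take RIGHT -> alpha
i=1: L=alpha=BASE, R=charlie -> take RIGHT -> charlie
i=2: L=charlie R=charlie -> agree -> charlie
i=3: L=india R=india -> agree -> india
i=4: L=alpha, R=foxtrot=BASE -> take LEFT -> alpha
i=5: BASE=alpha L=delta R=india all differ -> CONFLICT
i=6: L=india, R=alpha=BASE -> take LEFT -> india
Conflict count: 1

Answer: 1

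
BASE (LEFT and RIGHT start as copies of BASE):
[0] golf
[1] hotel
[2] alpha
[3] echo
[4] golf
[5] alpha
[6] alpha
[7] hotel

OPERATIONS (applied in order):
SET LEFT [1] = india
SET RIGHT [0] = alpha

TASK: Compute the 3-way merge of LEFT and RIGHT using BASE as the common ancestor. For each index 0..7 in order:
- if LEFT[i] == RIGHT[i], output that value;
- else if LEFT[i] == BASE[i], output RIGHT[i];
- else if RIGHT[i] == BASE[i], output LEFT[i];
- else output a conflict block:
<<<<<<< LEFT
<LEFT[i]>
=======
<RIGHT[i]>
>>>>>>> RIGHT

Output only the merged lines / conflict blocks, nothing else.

Final LEFT:  [golf, india, alpha, echo, golf, alpha, alpha, hotel]
Final RIGHT: [alpha, hotel, alpha, echo, golf, alpha, alpha, hotel]
i=0: L=golf=BASE, R=alpha -> take RIGHT -> alpha
i=1: L=india, R=hotel=BASE -> take LEFT -> india
i=2: L=alpha R=alpha -> agree -> alpha
i=3: L=echo R=echo -> agree -> echo
i=4: L=golf R=golf -> agree -> golf
i=5: L=alpha R=alpha -> agree -> alpha
i=6: L=alpha R=alpha -> agree -> alpha
i=7: L=hotel R=hotel -> agree -> hotel

Answer: alpha
india
alpha
echo
golf
alpha
alpha
hotel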